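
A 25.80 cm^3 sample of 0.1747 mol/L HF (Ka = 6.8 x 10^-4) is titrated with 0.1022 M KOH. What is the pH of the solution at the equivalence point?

7.99

n(HF) = 0.1747 x 0.02580 = 0.004507 mol; V(KOH) at equivalence = 0.004507/0.1022 = 0.04410 L.
At equivalence all the acid is converted to F-; total volume = 0.02580 + 0.04410 = 0.06990 L, so [F-] = 0.004507/0.06990 = 0.06448 M.
Kb = Kw/Ka = 1.0e-14 / 6.8 x 10^-4 = 1.47e-11.
[OH^-] = sqrt(Kb x [F-]) = sqrt(1.47e-11 x 0.06448) = 9.74e-7 M.
pOH = 6.01, so pH = 14.00 - 6.01 = 7.99.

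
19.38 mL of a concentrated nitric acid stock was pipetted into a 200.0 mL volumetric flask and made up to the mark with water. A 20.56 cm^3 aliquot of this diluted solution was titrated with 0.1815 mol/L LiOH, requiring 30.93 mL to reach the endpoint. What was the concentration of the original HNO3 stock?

2.82 M

n(LiOH) = 0.1815 x 0.03093 = 0.005614 mol.
n(HNO3) in the aliquot = 0.005614 mol.
[diluted HNO3] = 0.005614 / 0.02056 = 0.2730 M.
Dilution factor = 200.0/19.38 = 10.32, so [stock] = 0.2730 x 10.32 = 2.82 M.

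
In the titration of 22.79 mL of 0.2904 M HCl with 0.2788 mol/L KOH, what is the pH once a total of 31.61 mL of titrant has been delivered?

12.61

n(acid) = 0.2904 x 0.02279 = 0.006618 mol; n(KOH) added = 0.2788 x 0.03161 = 0.008813 mol.
Base is in excess by 0.008813 - 0.006618 = 0.002195 mol in a total volume of 0.05440 L.
[OH^-] = 0.002195/0.05440 = 0.04034 M, so pOH = 1.39 and pH = 14.00 - 1.39 = 12.61.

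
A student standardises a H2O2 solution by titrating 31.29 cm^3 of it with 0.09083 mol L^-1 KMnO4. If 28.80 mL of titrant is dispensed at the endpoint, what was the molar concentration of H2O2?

0.209 M

n(KMnO4) = 0.09083 x 0.02880 = 0.002616 mol.
From the balanced equation, 2 mol KMnO4 reacts with 5 mol H2O2, so n(H2O2) = 0.002616 x 5/2 = 0.006540 mol.
[H2O2] = 0.006540 / 0.03129 L = 0.209 M.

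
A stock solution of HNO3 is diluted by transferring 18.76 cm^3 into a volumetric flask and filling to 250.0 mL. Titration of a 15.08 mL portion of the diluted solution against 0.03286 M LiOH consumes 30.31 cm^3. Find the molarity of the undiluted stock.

n(LiOH) = 0.03286 x 0.03031 = 0.0009960 mol.
n(HNO3) in the aliquot = 0.0009960 mol.
[diluted HNO3] = 0.0009960 / 0.01508 = 0.06605 M.
Dilution factor = 250.0/18.76 = 13.33, so [stock] = 0.06605 x 13.33 = 0.880 M.

0.880 M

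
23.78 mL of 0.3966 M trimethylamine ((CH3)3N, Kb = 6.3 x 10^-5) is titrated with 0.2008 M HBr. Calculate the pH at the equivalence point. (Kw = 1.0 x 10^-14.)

n((CH3)3N) = 0.3966 x 0.02378 = 0.009431 mol; V(HBr) at equivalence = 0.009431/0.2008 = 0.04697 L.
At equivalence the base is fully converted to (CH3)3NH+; total volume = 0.07075 L, so [(CH3)3NH+] = 0.009431/0.07075 = 0.1333 M.
Ka((CH3)3NH+) = Kw/Kb = 1.0e-14 / 6.3 x 10^-5 = 1.59e-10.
[H^+] = sqrt(Ka x [(CH3)3NH+]) = sqrt(1.59e-10 x 0.1333) = 4.60e-6 M.
pH = -log(4.60e-6) = 5.34.

5.34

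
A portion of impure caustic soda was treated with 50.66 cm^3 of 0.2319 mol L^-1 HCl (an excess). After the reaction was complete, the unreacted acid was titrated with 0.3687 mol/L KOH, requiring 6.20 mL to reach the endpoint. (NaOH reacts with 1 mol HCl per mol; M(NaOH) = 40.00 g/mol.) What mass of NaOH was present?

Total n(HCl) added = 0.2319 x 0.05066 = 0.01175 mol.
n(KOH) used = 0.3687 x 0.006200 = 0.002286 mol, which equals the excess n(HCl).
So n(HCl) consumed by the sample = 0.01175 - 0.002286 = 0.009462 mol.
n(NaOH) = 0.009462 / 1 = 0.009462 mol.
mass = 0.009462 mol x 40.00 g/mol = 0.378 g.

0.378 g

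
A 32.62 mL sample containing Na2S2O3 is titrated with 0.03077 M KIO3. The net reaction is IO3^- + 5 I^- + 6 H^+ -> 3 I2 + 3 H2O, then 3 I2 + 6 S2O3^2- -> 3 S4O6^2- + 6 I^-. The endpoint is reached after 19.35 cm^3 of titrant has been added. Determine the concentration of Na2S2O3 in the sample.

0.110 M

n(KIO3) = 0.03077 x 0.01935 = 0.0005954 mol.
From the balanced equation, 1 mol KIO3 reacts with 6 mol Na2S2O3, so n(Na2S2O3) = 0.0005954 x 6/1 = 0.003572 mol.
[Na2S2O3] = 0.003572 / 0.03262 L = 0.110 M.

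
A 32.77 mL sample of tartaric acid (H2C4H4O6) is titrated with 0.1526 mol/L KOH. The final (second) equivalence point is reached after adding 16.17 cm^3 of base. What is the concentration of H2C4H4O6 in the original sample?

n(KOH) = 0.1526 x 0.01617 = 0.002468 mol.
At the final (second) equivalence point, 2 mol OH^- react per mol H2C4H4O6, so n(H2C4H4O6) = 0.002468 / 2 = 0.001234 mol.
[H2C4H4O6] = 0.001234 / 0.03277 L = 0.0376 M.

0.0376 M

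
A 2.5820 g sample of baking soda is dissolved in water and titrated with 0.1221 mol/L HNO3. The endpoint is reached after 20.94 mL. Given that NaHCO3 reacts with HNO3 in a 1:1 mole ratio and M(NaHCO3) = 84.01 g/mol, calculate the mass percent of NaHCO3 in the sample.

8.32%

n(HNO3) = 0.1221 x 0.02094 = 0.002557 mol.
n(NaHCO3) = 0.002557 / 1 = 0.002557 mol.
mass of NaHCO3 = 0.002557 x 84.01 = 0.2148 g.
% purity = 0.2148 / 2.5820 x 100 = 8.32%.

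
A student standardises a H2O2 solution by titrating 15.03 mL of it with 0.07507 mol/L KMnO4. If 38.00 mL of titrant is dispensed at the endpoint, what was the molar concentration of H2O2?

0.474 M

n(KMnO4) = 0.07507 x 0.03800 = 0.002853 mol.
From the balanced equation, 2 mol KMnO4 reacts with 5 mol H2O2, so n(H2O2) = 0.002853 x 5/2 = 0.007132 mol.
[H2O2] = 0.007132 / 0.01503 L = 0.474 M.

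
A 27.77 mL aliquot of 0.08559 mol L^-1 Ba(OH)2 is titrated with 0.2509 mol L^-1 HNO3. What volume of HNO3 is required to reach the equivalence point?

18.9 mL

n(Ba(OH)2) = 0.08559 mol/L x 0.02777 L = 0.002377 mol.
The neutralisation is 1 Ba(OH)2 : 2 HNO3, so n(HNO3) = 0.002377 x 2/1 = 0.004754 mol.
V(HNO3) = 0.004754 / 0.2509 = 0.01895 L = 18.9 mL.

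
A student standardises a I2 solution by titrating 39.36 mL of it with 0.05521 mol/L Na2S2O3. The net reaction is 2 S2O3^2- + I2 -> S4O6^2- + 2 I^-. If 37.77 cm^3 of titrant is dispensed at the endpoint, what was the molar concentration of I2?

n(Na2S2O3) = 0.05521 x 0.03777 = 0.002085 mol.
From the balanced equation, 2 mol Na2S2O3 reacts with 1 mol I2, so n(I2) = 0.002085 x 1/2 = 0.001043 mol.
[I2] = 0.001043 / 0.03936 L = 0.0265 M.

0.0265 M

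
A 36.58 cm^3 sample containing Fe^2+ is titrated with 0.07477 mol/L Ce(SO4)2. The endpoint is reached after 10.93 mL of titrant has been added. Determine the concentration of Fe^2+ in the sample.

n(Ce(SO4)2) = 0.07477 x 0.01093 = 0.0008172 mol.
From the balanced equation, 1 mol Ce(SO4)2 reacts with 1 mol Fe^2+, so n(Fe^2+) = 0.0008172 x 1/1 = 0.0008172 mol.
[Fe^2+] = 0.0008172 / 0.03658 L = 0.0223 M.

0.0223 M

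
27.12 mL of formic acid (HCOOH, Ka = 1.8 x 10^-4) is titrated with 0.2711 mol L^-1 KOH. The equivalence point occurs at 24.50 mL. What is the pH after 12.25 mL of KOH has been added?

12.25 mL is exactly half the equivalence volume (24.50/2), i.e. the half-equivalence point.
There, n(HA) = n(A^-), so pH = pKa = -log(1.8 x 10^-4) = 3.74.

3.74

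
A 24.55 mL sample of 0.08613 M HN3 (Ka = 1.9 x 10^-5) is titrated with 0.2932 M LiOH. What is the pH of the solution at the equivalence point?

n(HN3) = 0.08613 x 0.02455 = 0.002114 mol; V(LiOH) at equivalence = 0.002114/0.2932 = 0.007212 L.
At equivalence all the acid is converted to N3-; total volume = 0.02455 + 0.007212 = 0.03176 L, so [N3-] = 0.002114/0.03176 = 0.06657 M.
Kb = Kw/Ka = 1.0e-14 / 1.9 x 10^-5 = 5.26e-10.
[OH^-] = sqrt(Kb x [N3-]) = sqrt(5.26e-10 x 0.06657) = 5.92e-6 M.
pOH = 5.23, so pH = 14.00 - 5.23 = 8.77.

8.77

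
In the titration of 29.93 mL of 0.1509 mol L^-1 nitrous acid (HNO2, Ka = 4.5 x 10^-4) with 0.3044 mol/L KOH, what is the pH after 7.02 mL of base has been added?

Initial n(HNO2) = 0.1509 x 0.02993 = 0.004516 mol.
n(KOH) added = 0.3044 x 0.007020 = 0.002137 mol, converting that many moles of HNO2 to NO2-.
Remaining n(HNO2) = 0.002380 mol; n(NO2-) = 0.002137 mol.
By Henderson-Hasselbalch, pH = pKa + log([A^-]/[HA]) = 3.35 + log(0.002137/0.002380) = 3.35 + (-0.05) = 3.30.

3.30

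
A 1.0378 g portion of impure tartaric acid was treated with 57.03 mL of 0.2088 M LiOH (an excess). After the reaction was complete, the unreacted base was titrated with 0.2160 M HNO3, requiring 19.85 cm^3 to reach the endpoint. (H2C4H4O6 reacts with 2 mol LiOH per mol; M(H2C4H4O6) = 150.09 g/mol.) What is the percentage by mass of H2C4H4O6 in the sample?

55.1%

Total n(LiOH) added = 0.2088 x 0.05703 = 0.01191 mol.
n(HNO3) used = 0.2160 x 0.01985 = 0.004288 mol, which equals the excess n(LiOH).
So n(LiOH) consumed by the sample = 0.01191 - 0.004288 = 0.007620 mol.
n(H2C4H4O6) = 0.007620 / 2 = 0.003810 mol.
mass H2C4H4O6 = 0.003810 x 150.09 = 0.5719 g, so %H2C4H4O6 = 0.5719/1.0378 x 100 = 55.1%.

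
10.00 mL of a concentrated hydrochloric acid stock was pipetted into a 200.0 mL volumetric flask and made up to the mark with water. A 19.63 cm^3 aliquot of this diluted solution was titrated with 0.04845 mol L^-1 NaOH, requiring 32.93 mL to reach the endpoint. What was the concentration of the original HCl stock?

n(NaOH) = 0.04845 x 0.03293 = 0.001595 mol.
n(HCl) in the aliquot = 0.001595 mol.
[diluted HCl] = 0.001595 / 0.01963 = 0.08128 M.
Dilution factor = 200.0/10.00 = 20.00, so [stock] = 0.08128 x 20.00 = 1.63 M.

1.63 M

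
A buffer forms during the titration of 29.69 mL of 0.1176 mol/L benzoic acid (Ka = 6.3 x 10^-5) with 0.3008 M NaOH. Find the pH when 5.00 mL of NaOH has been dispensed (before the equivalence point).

Initial n(C6H5COOH) = 0.1176 x 0.02969 = 0.003492 mol.
n(NaOH) added = 0.3008 x 0.005000 = 0.001504 mol, converting that many moles of C6H5COOH to C6H5COO-.
Remaining n(C6H5COOH) = 0.001988 mol; n(C6H5COO-) = 0.001504 mol.
By Henderson-Hasselbalch, pH = pKa + log([A^-]/[HA]) = 4.20 + log(0.001504/0.001988) = 4.20 + (-0.12) = 4.08.

4.08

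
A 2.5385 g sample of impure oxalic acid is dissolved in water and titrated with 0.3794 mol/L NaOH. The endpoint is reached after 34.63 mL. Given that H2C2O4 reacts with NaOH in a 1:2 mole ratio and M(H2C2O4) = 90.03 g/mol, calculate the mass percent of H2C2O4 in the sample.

n(NaOH) = 0.3794 x 0.03463 = 0.01314 mol.
n(H2C2O4) = 0.01314 / 2 = 0.006569 mol.
mass of H2C2O4 = 0.006569 x 90.03 = 0.5914 g.
% purity = 0.5914 / 2.5385 x 100 = 23.3%.

23.3%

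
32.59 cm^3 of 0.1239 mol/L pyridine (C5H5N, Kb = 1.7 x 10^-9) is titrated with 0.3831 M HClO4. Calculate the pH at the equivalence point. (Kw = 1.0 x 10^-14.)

n(C5H5N) = 0.1239 x 0.03259 = 0.004038 mol; V(HClO4) at equivalence = 0.004038/0.3831 = 0.01054 L.
At equivalence the base is fully converted to C5H5NH+; total volume = 0.04313 L, so [C5H5NH+] = 0.004038/0.04313 = 0.09362 M.
Ka(C5H5NH+) = Kw/Kb = 1.0e-14 / 1.7 x 10^-9 = 5.88e-6.
[H^+] = sqrt(Ka x [C5H5NH+]) = sqrt(5.88e-6 x 0.09362) = 0.000742 M.
pH = -log(0.000742) = 3.13.

3.13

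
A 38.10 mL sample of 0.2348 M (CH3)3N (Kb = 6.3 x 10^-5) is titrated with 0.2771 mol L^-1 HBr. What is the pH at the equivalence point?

5.35

n((CH3)3N) = 0.2348 x 0.03810 = 0.008946 mol; V(HBr) at equivalence = 0.008946/0.2771 = 0.03228 L.
At equivalence the base is fully converted to (CH3)3NH+; total volume = 0.07038 L, so [(CH3)3NH+] = 0.008946/0.07038 = 0.1271 M.
Ka((CH3)3NH+) = Kw/Kb = 1.0e-14 / 6.3 x 10^-5 = 1.59e-10.
[H^+] = sqrt(Ka x [(CH3)3NH+]) = sqrt(1.59e-10 x 0.1271) = 4.49e-6 M.
pH = -log(4.49e-6) = 5.35.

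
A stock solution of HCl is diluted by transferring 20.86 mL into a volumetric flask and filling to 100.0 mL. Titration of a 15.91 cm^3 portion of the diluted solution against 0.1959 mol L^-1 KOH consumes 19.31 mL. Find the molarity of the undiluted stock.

n(KOH) = 0.1959 x 0.01931 = 0.003783 mol.
n(HCl) in the aliquot = 0.003783 mol.
[diluted HCl] = 0.003783 / 0.01591 = 0.2378 M.
Dilution factor = 100.0/20.86 = 4.794, so [stock] = 0.2378 x 4.794 = 1.14 M.

1.14 M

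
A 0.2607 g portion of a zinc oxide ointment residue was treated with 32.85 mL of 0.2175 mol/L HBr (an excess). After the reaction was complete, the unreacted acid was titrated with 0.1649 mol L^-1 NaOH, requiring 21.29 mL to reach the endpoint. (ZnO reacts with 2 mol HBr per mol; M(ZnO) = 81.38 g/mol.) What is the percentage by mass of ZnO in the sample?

56.7%

Total n(HBr) added = 0.2175 x 0.03285 = 0.007145 mol.
n(NaOH) used = 0.1649 x 0.02129 = 0.003511 mol, which equals the excess n(HBr).
So n(HBr) consumed by the sample = 0.007145 - 0.003511 = 0.003634 mol.
n(ZnO) = 0.003634 / 2 = 0.001817 mol.
mass ZnO = 0.001817 x 81.38 = 0.1479 g, so %ZnO = 0.1479/0.2607 x 100 = 56.7%.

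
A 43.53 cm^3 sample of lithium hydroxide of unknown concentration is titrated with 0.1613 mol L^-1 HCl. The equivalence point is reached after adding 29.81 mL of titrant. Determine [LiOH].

0.110 M

n(HCl) delivered = 0.1613 x 0.02981 = 0.004808 mol.
For a 1:1 reaction, n(LiOH) = 0.004808 mol.
[LiOH] = 0.004808 mol / 0.04353 L = 0.110 M.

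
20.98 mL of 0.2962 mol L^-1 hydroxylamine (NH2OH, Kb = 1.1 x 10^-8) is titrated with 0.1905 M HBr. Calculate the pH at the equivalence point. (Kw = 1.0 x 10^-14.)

3.49

n(NH2OH) = 0.2962 x 0.02098 = 0.006214 mol; V(HBr) at equivalence = 0.006214/0.1905 = 0.03262 L.
At equivalence the base is fully converted to NH3OH+; total volume = 0.05360 L, so [NH3OH+] = 0.006214/0.05360 = 0.1159 M.
Ka(NH3OH+) = Kw/Kb = 1.0e-14 / 1.1 x 10^-8 = 9.09e-7.
[H^+] = sqrt(Ka x [NH3OH+]) = sqrt(9.09e-7 x 0.1159) = 0.000325 M.
pH = -log(0.000325) = 3.49.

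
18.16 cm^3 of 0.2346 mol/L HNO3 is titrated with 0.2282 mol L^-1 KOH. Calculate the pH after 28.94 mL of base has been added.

n(acid) = 0.2346 x 0.01816 = 0.004260 mol; n(KOH) added = 0.2282 x 0.02894 = 0.006604 mol.
Base is in excess by 0.006604 - 0.004260 = 0.002344 mol in a total volume of 0.04710 L.
[OH^-] = 0.002344/0.04710 = 0.04976 M, so pOH = 1.30 and pH = 14.00 - 1.30 = 12.70.

12.70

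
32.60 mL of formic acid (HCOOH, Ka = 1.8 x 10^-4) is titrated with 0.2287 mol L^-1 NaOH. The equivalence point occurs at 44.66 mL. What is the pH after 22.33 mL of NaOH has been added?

3.74

22.33 mL is exactly half the equivalence volume (44.66/2), i.e. the half-equivalence point.
There, n(HA) = n(A^-), so pH = pKa = -log(1.8 x 10^-4) = 3.74.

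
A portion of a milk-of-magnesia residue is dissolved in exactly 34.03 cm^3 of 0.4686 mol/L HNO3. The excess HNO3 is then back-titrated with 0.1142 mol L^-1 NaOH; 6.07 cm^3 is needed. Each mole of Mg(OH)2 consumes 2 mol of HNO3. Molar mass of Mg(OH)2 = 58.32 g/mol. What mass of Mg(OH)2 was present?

Total n(HNO3) added = 0.4686 x 0.03403 = 0.01595 mol.
n(NaOH) used = 0.1142 x 0.006070 = 0.0006932 mol, which equals the excess n(HNO3).
So n(HNO3) consumed by the sample = 0.01595 - 0.0006932 = 0.01525 mol.
n(Mg(OH)2) = 0.01525 / 2 = 0.007627 mol.
mass = 0.007627 mol x 58.32 g/mol = 0.445 g.

0.445 g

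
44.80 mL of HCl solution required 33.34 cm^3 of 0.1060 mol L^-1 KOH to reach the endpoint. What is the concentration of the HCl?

n(KOH) delivered = 0.1060 x 0.03334 = 0.003534 mol.
For a 1:1 reaction, n(HCl) = 0.003534 mol.
[HCl] = 0.003534 mol / 0.04480 L = 0.0789 M.

0.0789 M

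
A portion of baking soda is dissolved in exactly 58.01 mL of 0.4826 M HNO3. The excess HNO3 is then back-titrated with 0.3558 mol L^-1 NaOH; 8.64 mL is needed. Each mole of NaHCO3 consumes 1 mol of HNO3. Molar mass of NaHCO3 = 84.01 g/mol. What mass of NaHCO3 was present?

2.09 g

Total n(HNO3) added = 0.4826 x 0.05801 = 0.02800 mol.
n(NaOH) used = 0.3558 x 0.008640 = 0.003074 mol, which equals the excess n(HNO3).
So n(HNO3) consumed by the sample = 0.02800 - 0.003074 = 0.02492 mol.
n(NaHCO3) = 0.02492 / 1 = 0.02492 mol.
mass = 0.02492 mol x 84.01 g/mol = 2.09 g.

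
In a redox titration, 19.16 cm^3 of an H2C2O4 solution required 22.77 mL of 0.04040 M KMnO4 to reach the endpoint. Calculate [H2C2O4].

n(KMnO4) = 0.04040 x 0.02277 = 0.0009199 mol.
From the balanced equation, 2 mol KMnO4 reacts with 5 mol H2C2O4, so n(H2C2O4) = 0.0009199 x 5/2 = 0.002300 mol.
[H2C2O4] = 0.002300 / 0.01916 L = 0.120 M.

0.120 M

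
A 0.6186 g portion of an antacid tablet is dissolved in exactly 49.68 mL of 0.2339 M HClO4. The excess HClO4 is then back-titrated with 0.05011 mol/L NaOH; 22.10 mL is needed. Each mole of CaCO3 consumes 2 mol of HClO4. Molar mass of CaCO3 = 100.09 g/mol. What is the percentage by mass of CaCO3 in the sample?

Total n(HClO4) added = 0.2339 x 0.04968 = 0.01162 mol.
n(NaOH) used = 0.05011 x 0.02210 = 0.001107 mol, which equals the excess n(HClO4).
So n(HClO4) consumed by the sample = 0.01162 - 0.001107 = 0.01051 mol.
n(CaCO3) = 0.01051 / 2 = 0.005256 mol.
mass CaCO3 = 0.005256 x 100.09 = 0.5261 g, so %CaCO3 = 0.5261/0.6186 x 100 = 85.0%.

85.0%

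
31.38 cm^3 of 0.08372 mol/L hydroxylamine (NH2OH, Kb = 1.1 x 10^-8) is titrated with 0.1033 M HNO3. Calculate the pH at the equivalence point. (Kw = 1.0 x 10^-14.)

n(NH2OH) = 0.08372 x 0.03138 = 0.002627 mol; V(HNO3) at equivalence = 0.002627/0.1033 = 0.02543 L.
At equivalence the base is fully converted to NH3OH+; total volume = 0.05681 L, so [NH3OH+] = 0.002627/0.05681 = 0.04624 M.
Ka(NH3OH+) = Kw/Kb = 1.0e-14 / 1.1 x 10^-8 = 9.09e-7.
[H^+] = sqrt(Ka x [NH3OH+]) = sqrt(9.09e-7 x 0.04624) = 0.000205 M.
pH = -log(0.000205) = 3.69.

3.69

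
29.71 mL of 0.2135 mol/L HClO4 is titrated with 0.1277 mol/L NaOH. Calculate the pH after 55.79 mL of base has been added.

11.96

n(acid) = 0.2135 x 0.02971 = 0.006343 mol; n(NaOH) added = 0.1277 x 0.05579 = 0.007124 mol.
Base is in excess by 0.007124 - 0.006343 = 0.0007813 mol in a total volume of 0.08550 L.
[OH^-] = 0.0007813/0.08550 = 0.009138 M, so pOH = 2.04 and pH = 14.00 - 2.04 = 11.96.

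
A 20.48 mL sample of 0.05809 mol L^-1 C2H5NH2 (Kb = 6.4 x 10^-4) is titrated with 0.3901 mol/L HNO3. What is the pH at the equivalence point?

6.05

n(C2H5NH2) = 0.05809 x 0.02048 = 0.001190 mol; V(HNO3) at equivalence = 0.001190/0.3901 = 0.003050 L.
At equivalence the base is fully converted to C2H5NH3+; total volume = 0.02353 L, so [C2H5NH3+] = 0.001190/0.02353 = 0.05056 M.
Ka(C2H5NH3+) = Kw/Kb = 1.0e-14 / 6.4 x 10^-4 = 1.56e-11.
[H^+] = sqrt(Ka x [C2H5NH3+]) = sqrt(1.56e-11 x 0.05056) = 8.89e-7 M.
pH = -log(8.89e-7) = 6.05.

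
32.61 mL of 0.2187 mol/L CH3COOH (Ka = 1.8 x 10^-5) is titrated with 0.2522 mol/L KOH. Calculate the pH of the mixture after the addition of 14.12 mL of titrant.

Initial n(CH3COOH) = 0.2187 x 0.03261 = 0.007132 mol.
n(KOH) added = 0.2522 x 0.01412 = 0.003561 mol, converting that many moles of CH3COOH to CH3COO-.
Remaining n(CH3COOH) = 0.003571 mol; n(CH3COO-) = 0.003561 mol.
By Henderson-Hasselbalch, pH = pKa + log([A^-]/[HA]) = 4.74 + log(0.003561/0.003571) = 4.74 + (-0.00) = 4.74.

4.74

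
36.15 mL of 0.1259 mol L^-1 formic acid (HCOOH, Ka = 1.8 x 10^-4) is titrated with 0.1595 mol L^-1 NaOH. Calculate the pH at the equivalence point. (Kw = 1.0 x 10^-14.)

n(HCOOH) = 0.1259 x 0.03615 = 0.004551 mol; V(NaOH) at equivalence = 0.004551/0.1595 = 0.02853 L.
At equivalence all the acid is converted to HCOO-; total volume = 0.03615 + 0.02853 = 0.06468 L, so [HCOO-] = 0.004551/0.06468 = 0.07036 M.
Kb = Kw/Ka = 1.0e-14 / 1.8 x 10^-4 = 5.56e-11.
[OH^-] = sqrt(Kb x [HCOO-]) = sqrt(5.56e-11 x 0.07036) = 1.98e-6 M.
pOH = 5.70, so pH = 14.00 - 5.70 = 8.30.

8.30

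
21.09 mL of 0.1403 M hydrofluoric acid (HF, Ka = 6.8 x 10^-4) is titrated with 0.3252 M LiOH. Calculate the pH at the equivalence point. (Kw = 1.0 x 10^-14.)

n(HF) = 0.1403 x 0.02109 = 0.002959 mol; V(LiOH) at equivalence = 0.002959/0.3252 = 0.009099 L.
At equivalence all the acid is converted to F-; total volume = 0.02109 + 0.009099 = 0.03019 L, so [F-] = 0.002959/0.03019 = 0.09801 M.
Kb = Kw/Ka = 1.0e-14 / 6.8 x 10^-4 = 1.47e-11.
[OH^-] = sqrt(Kb x [F-]) = sqrt(1.47e-11 x 0.09801) = 1.20e-6 M.
pOH = 5.92, so pH = 14.00 - 5.92 = 8.08.

8.08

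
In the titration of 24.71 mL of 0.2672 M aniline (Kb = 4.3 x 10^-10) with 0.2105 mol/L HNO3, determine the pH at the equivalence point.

2.78

n(C6H5NH2) = 0.2672 x 0.02471 = 0.006603 mol; V(HNO3) at equivalence = 0.006603/0.2105 = 0.03137 L.
At equivalence the base is fully converted to C6H5NH3+; total volume = 0.05608 L, so [C6H5NH3+] = 0.006603/0.05608 = 0.1177 M.
Ka(C6H5NH3+) = Kw/Kb = 1.0e-14 / 4.3 x 10^-10 = 2.33e-5.
[H^+] = sqrt(Ka x [C6H5NH3+]) = sqrt(2.33e-5 x 0.1177) = 0.00165 M.
pH = -log(0.00165) = 2.78.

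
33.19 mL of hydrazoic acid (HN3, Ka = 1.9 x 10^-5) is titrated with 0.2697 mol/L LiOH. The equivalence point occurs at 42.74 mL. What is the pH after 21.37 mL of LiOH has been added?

4.72

21.37 mL is exactly half the equivalence volume (42.74/2), i.e. the half-equivalence point.
There, n(HA) = n(A^-), so pH = pKa = -log(1.9 x 10^-5) = 4.72.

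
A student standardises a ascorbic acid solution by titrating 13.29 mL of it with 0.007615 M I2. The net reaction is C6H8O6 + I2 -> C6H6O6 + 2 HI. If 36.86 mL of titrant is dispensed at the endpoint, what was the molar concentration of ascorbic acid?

0.0211 M

n(I2) = 0.007615 x 0.03686 = 0.0002807 mol.
From the balanced equation, 1 mol I2 reacts with 1 mol ascorbic acid, so n(ascorbic acid) = 0.0002807 x 1/1 = 0.0002807 mol.
[ascorbic acid] = 0.0002807 / 0.01329 L = 0.0211 M.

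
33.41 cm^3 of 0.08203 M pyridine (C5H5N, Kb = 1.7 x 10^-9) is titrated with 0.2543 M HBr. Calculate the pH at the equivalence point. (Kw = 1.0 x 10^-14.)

3.22

n(C5H5N) = 0.08203 x 0.03341 = 0.002741 mol; V(HBr) at equivalence = 0.002741/0.2543 = 0.01078 L.
At equivalence the base is fully converted to C5H5NH+; total volume = 0.04419 L, so [C5H5NH+] = 0.002741/0.04419 = 0.06202 M.
Ka(C5H5NH+) = Kw/Kb = 1.0e-14 / 1.7 x 10^-9 = 5.88e-6.
[H^+] = sqrt(Ka x [C5H5NH+]) = sqrt(5.88e-6 x 0.06202) = 0.000604 M.
pH = -log(0.000604) = 3.22.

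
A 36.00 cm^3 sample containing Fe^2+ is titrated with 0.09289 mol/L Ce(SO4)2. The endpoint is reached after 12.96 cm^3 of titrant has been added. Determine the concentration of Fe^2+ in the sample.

n(Ce(SO4)2) = 0.09289 x 0.01296 = 0.001204 mol.
From the balanced equation, 1 mol Ce(SO4)2 reacts with 1 mol Fe^2+, so n(Fe^2+) = 0.001204 x 1/1 = 0.001204 mol.
[Fe^2+] = 0.001204 / 0.03600 L = 0.0334 M.

0.0334 M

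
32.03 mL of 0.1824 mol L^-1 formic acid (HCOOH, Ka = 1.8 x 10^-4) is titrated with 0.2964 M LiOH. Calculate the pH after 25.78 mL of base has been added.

12.49

n(acid) = 0.1824 x 0.03203 = 0.005842 mol; n(LiOH) added = 0.2964 x 0.02578 = 0.007641 mol.
Base is in excess by 0.007641 - 0.005842 = 0.001799 mol in a total volume of 0.05781 L.
[OH^-] = 0.001799/0.05781 = 0.03112 M, so pOH = 1.51 and pH = 14.00 - 1.51 = 12.49.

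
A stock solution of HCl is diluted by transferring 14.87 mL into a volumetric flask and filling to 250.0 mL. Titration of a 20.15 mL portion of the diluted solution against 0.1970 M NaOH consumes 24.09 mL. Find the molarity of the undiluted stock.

n(NaOH) = 0.1970 x 0.02409 = 0.004746 mol.
n(HCl) in the aliquot = 0.004746 mol.
[diluted HCl] = 0.004746 / 0.02015 = 0.2355 M.
Dilution factor = 250.0/14.87 = 16.81, so [stock] = 0.2355 x 16.81 = 3.96 M.

3.96 M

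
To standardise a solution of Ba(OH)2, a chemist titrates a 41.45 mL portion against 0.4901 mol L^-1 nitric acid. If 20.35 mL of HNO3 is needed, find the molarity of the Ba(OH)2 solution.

n(HNO3) delivered = 0.4901 x 0.02035 = 0.009974 mol.
The reaction is 1 Ba(OH)2 + 2 HNO3, so n(Ba(OH)2) = 0.009974 x 1/2 = 0.004987 mol.
[Ba(OH)2] = 0.004987 mol / 0.04145 L = 0.120 M.

0.120 M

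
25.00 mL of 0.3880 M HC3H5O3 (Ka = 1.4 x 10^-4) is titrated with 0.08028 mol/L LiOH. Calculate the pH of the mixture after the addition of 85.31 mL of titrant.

Initial n(HC3H5O3) = 0.3880 x 0.02500 = 0.009700 mol.
n(LiOH) added = 0.08028 x 0.08531 = 0.006849 mol, converting that many moles of HC3H5O3 to C3H5O3-.
Remaining n(HC3H5O3) = 0.002851 mol; n(C3H5O3-) = 0.006849 mol.
By Henderson-Hasselbalch, pH = pKa + log([A^-]/[HA]) = 3.85 + log(0.006849/0.002851) = 3.85 + (+0.38) = 4.23.

4.23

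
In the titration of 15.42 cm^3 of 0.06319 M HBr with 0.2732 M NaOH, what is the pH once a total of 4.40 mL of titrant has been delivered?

n(acid) = 0.06319 x 0.01542 = 0.0009744 mol; n(NaOH) added = 0.2732 x 0.004400 = 0.001202 mol.
Base is in excess by 0.001202 - 0.0009744 = 0.0002277 mol in a total volume of 0.01982 L.
[OH^-] = 0.0002277/0.01982 = 0.01149 M, so pOH = 1.94 and pH = 14.00 - 1.94 = 12.06.

12.06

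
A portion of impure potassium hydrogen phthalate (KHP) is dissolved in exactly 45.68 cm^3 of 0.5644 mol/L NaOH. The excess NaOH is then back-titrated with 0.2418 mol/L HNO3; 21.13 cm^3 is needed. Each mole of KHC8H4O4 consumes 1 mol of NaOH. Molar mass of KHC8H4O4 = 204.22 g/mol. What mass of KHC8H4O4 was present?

4.22 g

Total n(NaOH) added = 0.5644 x 0.04568 = 0.02578 mol.
n(HNO3) used = 0.2418 x 0.02113 = 0.005109 mol, which equals the excess n(NaOH).
So n(NaOH) consumed by the sample = 0.02578 - 0.005109 = 0.02067 mol.
n(KHC8H4O4) = 0.02067 / 1 = 0.02067 mol.
mass = 0.02067 mol x 204.22 g/mol = 4.22 g.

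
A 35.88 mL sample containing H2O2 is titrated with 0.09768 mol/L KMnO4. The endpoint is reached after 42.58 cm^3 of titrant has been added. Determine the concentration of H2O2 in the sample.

0.290 M

n(KMnO4) = 0.09768 x 0.04258 = 0.004159 mol.
From the balanced equation, 2 mol KMnO4 reacts with 5 mol H2O2, so n(H2O2) = 0.004159 x 5/2 = 0.01040 mol.
[H2O2] = 0.01040 / 0.03588 L = 0.290 M.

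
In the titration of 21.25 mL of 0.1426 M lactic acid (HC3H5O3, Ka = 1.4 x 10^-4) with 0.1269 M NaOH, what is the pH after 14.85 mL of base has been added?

Initial n(HC3H5O3) = 0.1426 x 0.02125 = 0.003030 mol.
n(NaOH) added = 0.1269 x 0.01485 = 0.001884 mol, converting that many moles of HC3H5O3 to C3H5O3-.
Remaining n(HC3H5O3) = 0.001146 mol; n(C3H5O3-) = 0.001884 mol.
By Henderson-Hasselbalch, pH = pKa + log([A^-]/[HA]) = 3.85 + log(0.001884/0.001146) = 3.85 + (+0.22) = 4.07.

4.07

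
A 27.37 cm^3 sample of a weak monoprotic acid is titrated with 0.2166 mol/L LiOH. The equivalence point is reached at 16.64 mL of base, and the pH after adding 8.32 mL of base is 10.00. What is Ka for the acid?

8.32 mL is half of the equivalence volume, so this is the half-equivalence point where [HA] = [A^-].
At half-equivalence pH = pKa, so pKa = 10.00.
Ka = 10^(-10.00) = 1.0 x 10^-10.

1.0 x 10^-10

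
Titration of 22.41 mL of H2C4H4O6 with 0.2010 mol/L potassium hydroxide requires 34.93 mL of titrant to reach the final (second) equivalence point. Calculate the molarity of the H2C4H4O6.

0.157 M

n(KOH) = 0.2010 x 0.03493 = 0.007021 mol.
At the final (second) equivalence point, 2 mol OH^- react per mol H2C4H4O6, so n(H2C4H4O6) = 0.007021 / 2 = 0.003510 mol.
[H2C4H4O6] = 0.003510 / 0.02241 L = 0.157 M.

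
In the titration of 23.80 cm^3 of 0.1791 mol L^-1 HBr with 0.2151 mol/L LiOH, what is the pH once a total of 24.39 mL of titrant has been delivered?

12.31

n(acid) = 0.1791 x 0.02380 = 0.004263 mol; n(LiOH) added = 0.2151 x 0.02439 = 0.005246 mol.
Base is in excess by 0.005246 - 0.004263 = 0.0009837 mol in a total volume of 0.04819 L.
[OH^-] = 0.0009837/0.04819 = 0.02041 M, so pOH = 1.69 and pH = 14.00 - 1.69 = 12.31.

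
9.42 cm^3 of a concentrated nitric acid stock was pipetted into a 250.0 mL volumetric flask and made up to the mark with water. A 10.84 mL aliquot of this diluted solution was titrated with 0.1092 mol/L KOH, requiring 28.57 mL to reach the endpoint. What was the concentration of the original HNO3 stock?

7.64 M

n(KOH) = 0.1092 x 0.02857 = 0.003120 mol.
n(HNO3) in the aliquot = 0.003120 mol.
[diluted HNO3] = 0.003120 / 0.01084 = 0.2878 M.
Dilution factor = 250.0/9.420 = 26.54, so [stock] = 0.2878 x 26.54 = 7.64 M.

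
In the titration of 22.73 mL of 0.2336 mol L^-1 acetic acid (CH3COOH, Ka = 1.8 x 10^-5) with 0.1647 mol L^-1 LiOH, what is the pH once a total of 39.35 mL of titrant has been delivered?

n(acid) = 0.2336 x 0.02273 = 0.005310 mol; n(LiOH) added = 0.1647 x 0.03935 = 0.006481 mol.
Base is in excess by 0.006481 - 0.005310 = 0.001171 mol in a total volume of 0.06208 L.
[OH^-] = 0.001171/0.06208 = 0.01887 M, so pOH = 1.72 and pH = 14.00 - 1.72 = 12.28.

12.28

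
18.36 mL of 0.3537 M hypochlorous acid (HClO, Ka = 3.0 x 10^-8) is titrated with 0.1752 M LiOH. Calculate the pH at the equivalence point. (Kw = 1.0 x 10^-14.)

n(HClO) = 0.3537 x 0.01836 = 0.006494 mol; V(LiOH) at equivalence = 0.006494/0.1752 = 0.03707 L.
At equivalence all the acid is converted to ClO-; total volume = 0.01836 + 0.03707 = 0.05543 L, so [ClO-] = 0.006494/0.05543 = 0.1172 M.
Kb = Kw/Ka = 1.0e-14 / 3.0 x 10^-8 = 3.33e-7.
[OH^-] = sqrt(Kb x [ClO-]) = sqrt(3.33e-7 x 0.1172) = 0.000198 M.
pOH = 3.70, so pH = 14.00 - 3.70 = 10.30.

10.30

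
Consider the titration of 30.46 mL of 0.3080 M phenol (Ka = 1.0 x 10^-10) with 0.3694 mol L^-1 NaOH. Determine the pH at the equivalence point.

11.61

n(C6H5OH) = 0.3080 x 0.03046 = 0.009382 mol; V(NaOH) at equivalence = 0.009382/0.3694 = 0.02540 L.
At equivalence all the acid is converted to C6H5O-; total volume = 0.03046 + 0.02540 = 0.05586 L, so [C6H5O-] = 0.009382/0.05586 = 0.1680 M.
Kb = Kw/Ka = 1.0e-14 / 1.0 x 10^-10 = 0.000100.
[OH^-] = sqrt(Kb x [C6H5O-]) = sqrt(0.000100 x 0.1680) = 0.00410 M.
pOH = 2.39, so pH = 14.00 - 2.39 = 11.61.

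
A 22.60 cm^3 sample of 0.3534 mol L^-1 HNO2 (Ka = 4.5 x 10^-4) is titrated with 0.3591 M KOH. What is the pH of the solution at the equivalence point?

n(HNO2) = 0.3534 x 0.02260 = 0.007987 mol; V(KOH) at equivalence = 0.007987/0.3591 = 0.02224 L.
At equivalence all the acid is converted to NO2-; total volume = 0.02260 + 0.02224 = 0.04484 L, so [NO2-] = 0.007987/0.04484 = 0.1781 M.
Kb = Kw/Ka = 1.0e-14 / 4.5 x 10^-4 = 2.22e-11.
[OH^-] = sqrt(Kb x [NO2-]) = sqrt(2.22e-11 x 0.1781) = 1.99e-6 M.
pOH = 5.70, so pH = 14.00 - 5.70 = 8.30.

8.30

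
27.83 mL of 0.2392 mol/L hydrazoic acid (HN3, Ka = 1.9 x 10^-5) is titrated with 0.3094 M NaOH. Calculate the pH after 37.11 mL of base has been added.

n(acid) = 0.2392 x 0.02783 = 0.006657 mol; n(NaOH) added = 0.3094 x 0.03711 = 0.01148 mol.
Base is in excess by 0.01148 - 0.006657 = 0.004825 mol in a total volume of 0.06494 L.
[OH^-] = 0.004825/0.06494 = 0.07430 M, so pOH = 1.13 and pH = 14.00 - 1.13 = 12.87.

12.87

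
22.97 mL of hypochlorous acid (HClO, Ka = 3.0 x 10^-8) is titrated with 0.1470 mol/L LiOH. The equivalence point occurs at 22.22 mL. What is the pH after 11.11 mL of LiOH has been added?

7.52

11.11 mL is exactly half the equivalence volume (22.22/2), i.e. the half-equivalence point.
There, n(HA) = n(A^-), so pH = pKa = -log(3.0 x 10^-8) = 7.52.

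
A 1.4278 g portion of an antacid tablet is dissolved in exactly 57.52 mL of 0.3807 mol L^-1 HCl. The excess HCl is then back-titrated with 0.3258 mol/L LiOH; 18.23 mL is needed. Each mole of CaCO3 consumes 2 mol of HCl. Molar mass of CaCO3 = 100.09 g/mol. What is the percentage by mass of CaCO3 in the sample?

Total n(HCl) added = 0.3807 x 0.05752 = 0.02190 mol.
n(LiOH) used = 0.3258 x 0.01823 = 0.005939 mol, which equals the excess n(HCl).
So n(HCl) consumed by the sample = 0.02190 - 0.005939 = 0.01596 mol.
n(CaCO3) = 0.01596 / 2 = 0.007979 mol.
mass CaCO3 = 0.007979 x 100.09 = 0.7986 g, so %CaCO3 = 0.7986/1.4278 x 100 = 55.9%.

55.9%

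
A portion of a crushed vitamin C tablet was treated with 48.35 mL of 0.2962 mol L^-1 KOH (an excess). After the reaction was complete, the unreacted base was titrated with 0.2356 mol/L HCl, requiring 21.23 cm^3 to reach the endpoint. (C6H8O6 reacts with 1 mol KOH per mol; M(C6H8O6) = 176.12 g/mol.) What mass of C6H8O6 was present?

Total n(KOH) added = 0.2962 x 0.04835 = 0.01432 mol.
n(HCl) used = 0.2356 x 0.02123 = 0.005002 mol, which equals the excess n(KOH).
So n(KOH) consumed by the sample = 0.01432 - 0.005002 = 0.009319 mol.
n(C6H8O6) = 0.009319 / 1 = 0.009319 mol.
mass = 0.009319 mol x 176.12 g/mol = 1.64 g.

1.64 g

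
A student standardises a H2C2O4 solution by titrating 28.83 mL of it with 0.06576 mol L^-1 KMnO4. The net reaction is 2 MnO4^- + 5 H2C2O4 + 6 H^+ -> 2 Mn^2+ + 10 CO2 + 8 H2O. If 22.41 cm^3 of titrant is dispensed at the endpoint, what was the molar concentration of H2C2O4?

n(KMnO4) = 0.06576 x 0.02241 = 0.001474 mol.
From the balanced equation, 2 mol KMnO4 reacts with 5 mol H2C2O4, so n(H2C2O4) = 0.001474 x 5/2 = 0.003684 mol.
[H2C2O4] = 0.003684 / 0.02883 L = 0.128 M.

0.128 M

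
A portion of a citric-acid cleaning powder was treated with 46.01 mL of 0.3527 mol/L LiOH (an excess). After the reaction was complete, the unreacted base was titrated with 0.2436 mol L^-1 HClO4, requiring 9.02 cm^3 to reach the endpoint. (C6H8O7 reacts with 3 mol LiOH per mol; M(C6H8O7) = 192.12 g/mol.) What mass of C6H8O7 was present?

Total n(LiOH) added = 0.3527 x 0.04601 = 0.01623 mol.
n(HClO4) used = 0.2436 x 0.009020 = 0.002197 mol, which equals the excess n(LiOH).
So n(LiOH) consumed by the sample = 0.01623 - 0.002197 = 0.01403 mol.
n(C6H8O7) = 0.01403 / 3 = 0.004677 mol.
mass = 0.004677 mol x 192.12 g/mol = 0.899 g.

0.899 g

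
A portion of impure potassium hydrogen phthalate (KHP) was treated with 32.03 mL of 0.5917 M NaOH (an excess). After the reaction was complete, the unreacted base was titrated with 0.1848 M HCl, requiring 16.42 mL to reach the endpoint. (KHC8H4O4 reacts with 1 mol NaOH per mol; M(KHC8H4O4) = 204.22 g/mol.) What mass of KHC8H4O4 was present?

Total n(NaOH) added = 0.5917 x 0.03203 = 0.01895 mol.
n(HCl) used = 0.1848 x 0.01642 = 0.003034 mol, which equals the excess n(NaOH).
So n(NaOH) consumed by the sample = 0.01895 - 0.003034 = 0.01592 mol.
n(KHC8H4O4) = 0.01592 / 1 = 0.01592 mol.
mass = 0.01592 mol x 204.22 g/mol = 3.25 g.

3.25 g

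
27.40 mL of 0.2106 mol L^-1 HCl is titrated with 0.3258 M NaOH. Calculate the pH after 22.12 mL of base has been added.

12.46

n(acid) = 0.2106 x 0.02740 = 0.005770 mol; n(NaOH) added = 0.3258 x 0.02212 = 0.007207 mol.
Base is in excess by 0.007207 - 0.005770 = 0.001436 mol in a total volume of 0.04952 L.
[OH^-] = 0.001436/0.04952 = 0.02900 M, so pOH = 1.54 and pH = 14.00 - 1.54 = 12.46.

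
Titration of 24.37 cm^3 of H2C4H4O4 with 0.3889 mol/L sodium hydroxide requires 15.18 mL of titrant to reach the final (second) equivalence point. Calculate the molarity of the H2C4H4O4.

0.121 M

n(NaOH) = 0.3889 x 0.01518 = 0.005904 mol.
At the final (second) equivalence point, 2 mol OH^- react per mol H2C4H4O4, so n(H2C4H4O4) = 0.005904 / 2 = 0.002952 mol.
[H2C4H4O4] = 0.002952 / 0.02437 L = 0.121 M.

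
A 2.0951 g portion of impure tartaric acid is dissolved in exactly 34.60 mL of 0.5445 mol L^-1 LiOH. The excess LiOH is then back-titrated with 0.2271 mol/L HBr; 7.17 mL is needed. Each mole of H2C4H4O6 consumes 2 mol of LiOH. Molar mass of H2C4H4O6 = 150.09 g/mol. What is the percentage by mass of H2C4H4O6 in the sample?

Total n(LiOH) added = 0.5445 x 0.03460 = 0.01884 mol.
n(HBr) used = 0.2271 x 0.007170 = 0.001628 mol, which equals the excess n(LiOH).
So n(LiOH) consumed by the sample = 0.01884 - 0.001628 = 0.01721 mol.
n(H2C4H4O6) = 0.01721 / 2 = 0.008606 mol.
mass H2C4H4O6 = 0.008606 x 150.09 = 1.292 g, so %H2C4H4O6 = 1.292/2.0951 x 100 = 61.6%.

61.6%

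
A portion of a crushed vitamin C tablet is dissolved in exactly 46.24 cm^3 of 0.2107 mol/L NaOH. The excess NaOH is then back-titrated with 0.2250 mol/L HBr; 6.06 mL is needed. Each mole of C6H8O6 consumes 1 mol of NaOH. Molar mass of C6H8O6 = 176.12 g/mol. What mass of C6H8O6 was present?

Total n(NaOH) added = 0.2107 x 0.04624 = 0.009743 mol.
n(HBr) used = 0.2250 x 0.006060 = 0.001363 mol, which equals the excess n(NaOH).
So n(NaOH) consumed by the sample = 0.009743 - 0.001363 = 0.008379 mol.
n(C6H8O6) = 0.008379 / 1 = 0.008379 mol.
mass = 0.008379 mol x 176.12 g/mol = 1.48 g.

1.48 g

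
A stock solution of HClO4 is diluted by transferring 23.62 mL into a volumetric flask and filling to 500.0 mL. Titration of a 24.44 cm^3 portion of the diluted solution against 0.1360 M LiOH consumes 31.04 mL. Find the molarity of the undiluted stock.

3.66 M

n(LiOH) = 0.1360 x 0.03104 = 0.004221 mol.
n(HClO4) in the aliquot = 0.004221 mol.
[diluted HClO4] = 0.004221 / 0.02444 = 0.1727 M.
Dilution factor = 500.0/23.62 = 21.17, so [stock] = 0.1727 x 21.17 = 3.66 M.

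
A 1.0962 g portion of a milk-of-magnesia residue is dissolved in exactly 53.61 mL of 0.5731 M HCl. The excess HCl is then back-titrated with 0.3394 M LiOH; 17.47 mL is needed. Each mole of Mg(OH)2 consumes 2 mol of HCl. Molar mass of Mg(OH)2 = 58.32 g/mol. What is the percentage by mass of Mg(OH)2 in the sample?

Total n(HCl) added = 0.5731 x 0.05361 = 0.03072 mol.
n(LiOH) used = 0.3394 x 0.01747 = 0.005929 mol, which equals the excess n(HCl).
So n(HCl) consumed by the sample = 0.03072 - 0.005929 = 0.02479 mol.
n(Mg(OH)2) = 0.02479 / 2 = 0.01240 mol.
mass Mg(OH)2 = 0.01240 x 58.32 = 0.7230 g, so %Mg(OH)2 = 0.7230/1.0962 x 100 = 66.0%.

66.0%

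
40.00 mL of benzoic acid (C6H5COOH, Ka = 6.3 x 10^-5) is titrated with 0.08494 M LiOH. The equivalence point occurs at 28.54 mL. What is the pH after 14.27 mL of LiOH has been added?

14.27 mL is exactly half the equivalence volume (28.54/2), i.e. the half-equivalence point.
There, n(HA) = n(A^-), so pH = pKa = -log(6.3 x 10^-5) = 4.20.

4.20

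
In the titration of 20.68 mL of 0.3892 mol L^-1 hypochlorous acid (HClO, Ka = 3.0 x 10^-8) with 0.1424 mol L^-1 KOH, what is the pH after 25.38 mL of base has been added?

7.43

Initial n(HClO) = 0.3892 x 0.02068 = 0.008049 mol.
n(KOH) added = 0.1424 x 0.02538 = 0.003614 mol, converting that many moles of HClO to ClO-.
Remaining n(HClO) = 0.004435 mol; n(ClO-) = 0.003614 mol.
By Henderson-Hasselbalch, pH = pKa + log([A^-]/[HA]) = 7.52 + log(0.003614/0.004435) = 7.52 + (-0.09) = 7.43.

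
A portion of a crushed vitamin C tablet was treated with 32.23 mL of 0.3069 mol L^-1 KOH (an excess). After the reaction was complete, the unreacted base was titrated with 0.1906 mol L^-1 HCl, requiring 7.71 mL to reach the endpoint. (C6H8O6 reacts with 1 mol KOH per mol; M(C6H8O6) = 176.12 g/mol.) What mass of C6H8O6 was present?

1.48 g

Total n(KOH) added = 0.3069 x 0.03223 = 0.009891 mol.
n(HCl) used = 0.1906 x 0.007710 = 0.001470 mol, which equals the excess n(KOH).
So n(KOH) consumed by the sample = 0.009891 - 0.001470 = 0.008422 mol.
n(C6H8O6) = 0.008422 / 1 = 0.008422 mol.
mass = 0.008422 mol x 176.12 g/mol = 1.48 g.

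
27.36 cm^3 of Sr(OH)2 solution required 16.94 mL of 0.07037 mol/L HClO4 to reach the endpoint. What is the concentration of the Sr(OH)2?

0.0218 M

n(HClO4) delivered = 0.07037 x 0.01694 = 0.001192 mol.
The reaction is 1 Sr(OH)2 + 2 HClO4, so n(Sr(OH)2) = 0.001192 x 1/2 = 0.0005960 mol.
[Sr(OH)2] = 0.0005960 mol / 0.02736 L = 0.0218 M.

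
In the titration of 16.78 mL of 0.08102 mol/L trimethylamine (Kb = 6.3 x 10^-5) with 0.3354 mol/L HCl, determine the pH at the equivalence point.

5.49

n((CH3)3N) = 0.08102 x 0.01678 = 0.001360 mol; V(HCl) at equivalence = 0.001360/0.3354 = 0.004053 L.
At equivalence the base is fully converted to (CH3)3NH+; total volume = 0.02083 L, so [(CH3)3NH+] = 0.001360/0.02083 = 0.06526 M.
Ka((CH3)3NH+) = Kw/Kb = 1.0e-14 / 6.3 x 10^-5 = 1.59e-10.
[H^+] = sqrt(Ka x [(CH3)3NH+]) = sqrt(1.59e-10 x 0.06526) = 3.22e-6 M.
pH = -log(3.22e-6) = 5.49.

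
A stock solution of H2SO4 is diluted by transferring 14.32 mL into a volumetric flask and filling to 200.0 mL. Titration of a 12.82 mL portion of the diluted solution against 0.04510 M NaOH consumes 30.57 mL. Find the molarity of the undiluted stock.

0.751 M

n(NaOH) = 0.04510 x 0.03057 = 0.001379 mol.
n(H2SO4) in the aliquot = 0.001379 x 1/2 = 0.0006894 mol.
[diluted H2SO4] = 0.0006894 / 0.01282 = 0.05377 M.
Dilution factor = 200.0/14.32 = 13.97, so [stock] = 0.05377 x 13.97 = 0.751 M.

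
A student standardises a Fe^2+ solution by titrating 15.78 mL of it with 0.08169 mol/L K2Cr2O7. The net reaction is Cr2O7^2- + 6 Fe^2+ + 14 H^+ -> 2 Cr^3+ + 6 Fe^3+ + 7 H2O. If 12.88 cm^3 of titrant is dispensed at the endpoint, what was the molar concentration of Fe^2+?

0.400 M

n(K2Cr2O7) = 0.08169 x 0.01288 = 0.001052 mol.
From the balanced equation, 1 mol K2Cr2O7 reacts with 6 mol Fe^2+, so n(Fe^2+) = 0.001052 x 6/1 = 0.006313 mol.
[Fe^2+] = 0.006313 / 0.01578 L = 0.400 M.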